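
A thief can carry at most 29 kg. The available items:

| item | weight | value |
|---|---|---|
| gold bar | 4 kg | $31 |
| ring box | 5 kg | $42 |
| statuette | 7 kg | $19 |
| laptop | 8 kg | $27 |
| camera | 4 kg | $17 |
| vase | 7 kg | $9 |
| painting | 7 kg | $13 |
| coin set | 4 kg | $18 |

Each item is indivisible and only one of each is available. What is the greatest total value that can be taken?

Check high-value combinations within 29 kg:
- gold bar+ring box+statuette+laptop+coin set: weight 4+5+7+8+4=28, value 31+42+19+27+18=137
- gold bar+ring box+statuette+laptop+camera: weight 4+5+7+8+4=28, value 31+42+19+27+17=136
- gold bar+ring box+laptop+camera+coin set: weight 4+5+8+4+4=25, value 31+42+27+17+18=135
- gold bar+ring box+laptop+painting+coin set: weight 4+5+8+7+4=28, value 31+42+27+13+18=131
Best: $137.

$137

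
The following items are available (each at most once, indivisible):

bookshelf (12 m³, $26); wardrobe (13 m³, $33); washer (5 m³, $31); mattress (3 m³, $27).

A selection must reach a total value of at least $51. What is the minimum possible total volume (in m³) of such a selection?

8

Subsets with value ≥ 51, sorted by total volume:
- washer+mattress: volume 8, value 58
- bookshelf+mattress: volume 15, value 53
Minimum volume: 8 m³.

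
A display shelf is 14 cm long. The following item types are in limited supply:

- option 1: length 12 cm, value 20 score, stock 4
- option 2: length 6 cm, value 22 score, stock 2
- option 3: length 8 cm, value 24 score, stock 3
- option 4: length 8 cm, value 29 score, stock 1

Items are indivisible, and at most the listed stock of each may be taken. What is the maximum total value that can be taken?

51 score

Best selections within length 14 and stock limits:
- 1×option 2 + 1×option 4: length 14, value 51
- 1×option 2 + 1×option 3: length 14, value 46
- 2×option 2: length 12, value 44
Best: 51 score.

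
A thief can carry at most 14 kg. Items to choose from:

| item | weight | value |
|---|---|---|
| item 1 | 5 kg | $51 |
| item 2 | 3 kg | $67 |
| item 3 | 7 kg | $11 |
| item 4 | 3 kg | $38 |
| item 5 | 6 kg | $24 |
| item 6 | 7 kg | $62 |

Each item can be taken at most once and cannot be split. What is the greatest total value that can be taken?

$167

This is a 0/1 knapsack; check combinations near the capacity.
- item 2+item 4+item 6: weight 3+3+7=13, value 67+38+62=167
- item 1+item 2+item 4: weight 5+3+3=11, value 51+67+38=156
- item 1+item 2+item 5: weight 5+3+6=14, value 51+67+24=142
- item 2+item 6: weight 3+7=10, value 67+62=129
- item 2+item 4+item 5: weight 3+3+6=12, value 67+38+24=129
Best: $167.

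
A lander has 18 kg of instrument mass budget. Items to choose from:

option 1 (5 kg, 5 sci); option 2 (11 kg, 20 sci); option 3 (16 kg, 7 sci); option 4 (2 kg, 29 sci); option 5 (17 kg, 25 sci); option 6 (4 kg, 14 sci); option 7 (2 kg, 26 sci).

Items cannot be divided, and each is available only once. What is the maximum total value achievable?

This is a 0/1 knapsack; check combinations near the capacity.
- option 2+option 4+option 7: mass 11+2+2=15, value 20+29+26=75
- option 1+option 4+option 6+option 7: mass 5+2+4+2=13, value 5+29+14+26=74
- option 4+option 6+option 7: mass 2+4+2=8, value 29+14+26=69
- option 2+option 4+option 6: mass 11+2+4=17, value 20+29+14=63
- option 1+option 4+option 7: mass 5+2+2=9, value 5+29+26=60
Best: 75 sci.

75 sci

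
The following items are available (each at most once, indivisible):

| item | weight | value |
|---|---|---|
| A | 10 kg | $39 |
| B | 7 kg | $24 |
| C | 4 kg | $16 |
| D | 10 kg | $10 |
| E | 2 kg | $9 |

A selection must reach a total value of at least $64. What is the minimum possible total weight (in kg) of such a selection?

16

Subsets with value ≥ 64, sorted by total weight:
- A+C+E: weight 16, value 64
- A+B+E: weight 19, value 72
- A+B+C: weight 21, value 79
Minimum weight: 16 kg.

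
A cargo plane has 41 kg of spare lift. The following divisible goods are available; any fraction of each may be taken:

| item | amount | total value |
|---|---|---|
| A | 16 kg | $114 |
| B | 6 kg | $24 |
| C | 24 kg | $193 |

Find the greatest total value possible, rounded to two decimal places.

Take in order of value per unit:
- C (193/24 per unit): all 24 → value 193, running total 193.00
- A (114/16 per unit): all 16 → value 114, running total 307.00
- B (24/6 per unit): 1 of 6 → value 1×24/6 = 4.0000, running total 311.00
Total 311.00.

311.00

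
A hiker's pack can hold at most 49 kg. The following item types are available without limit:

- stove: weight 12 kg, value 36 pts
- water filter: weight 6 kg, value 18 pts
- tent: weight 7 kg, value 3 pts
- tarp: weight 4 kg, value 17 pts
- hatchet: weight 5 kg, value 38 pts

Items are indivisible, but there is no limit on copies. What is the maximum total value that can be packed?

Best value-per-unit is hatchet at 38/5; filling with it alone gives 9×38 = 342.
Optimal mix: 1×tarp + 9×hatchet → weight 49, value 359.

359 pts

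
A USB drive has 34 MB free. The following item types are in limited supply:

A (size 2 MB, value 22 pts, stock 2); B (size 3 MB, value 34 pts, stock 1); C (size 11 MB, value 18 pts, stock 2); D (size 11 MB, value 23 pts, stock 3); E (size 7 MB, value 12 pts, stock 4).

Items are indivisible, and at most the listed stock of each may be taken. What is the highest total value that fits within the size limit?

Top feasible selections:
- 2×A + 1×B + 1×D + 2×E: size 32, value 125
- 2×A + 1×B + 2×D: size 29, value 124
- 2×A + 1×B + 1×C + 2×E: size 32, value 120
Best: 125 pts.

125 pts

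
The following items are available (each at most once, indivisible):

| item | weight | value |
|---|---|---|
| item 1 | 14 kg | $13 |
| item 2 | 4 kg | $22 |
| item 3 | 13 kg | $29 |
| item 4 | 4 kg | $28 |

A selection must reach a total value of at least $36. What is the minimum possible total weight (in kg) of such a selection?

8

Subsets with value ≥ 36, sorted by total weight:
- item 2+item 4: weight 8, value 50
- item 3+item 4: weight 17, value 57
- item 2+item 3: weight 17, value 51
- item 1+item 4: weight 18, value 41
Minimum weight: 8 kg.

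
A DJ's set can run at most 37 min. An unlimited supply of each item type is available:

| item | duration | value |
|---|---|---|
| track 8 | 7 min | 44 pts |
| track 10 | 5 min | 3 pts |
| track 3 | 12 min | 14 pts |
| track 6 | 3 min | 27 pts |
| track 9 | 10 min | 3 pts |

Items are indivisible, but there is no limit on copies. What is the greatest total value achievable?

324 pts

Best value-per-unit is track 6 at 27/3, and filling with it alone uses duration 12×3=36. No mix of the others beats 12×27 = 324.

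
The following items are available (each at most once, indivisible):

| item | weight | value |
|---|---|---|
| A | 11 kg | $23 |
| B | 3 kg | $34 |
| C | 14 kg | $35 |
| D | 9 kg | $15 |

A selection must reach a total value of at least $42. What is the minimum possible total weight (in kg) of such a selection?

12

Subsets with value ≥ 42, sorted by total weight:
- B+D: weight 12, value 49
- A+B: weight 14, value 57
- B+C: weight 17, value 69
- A+B+D: weight 23, value 72
Minimum weight: 12 kg.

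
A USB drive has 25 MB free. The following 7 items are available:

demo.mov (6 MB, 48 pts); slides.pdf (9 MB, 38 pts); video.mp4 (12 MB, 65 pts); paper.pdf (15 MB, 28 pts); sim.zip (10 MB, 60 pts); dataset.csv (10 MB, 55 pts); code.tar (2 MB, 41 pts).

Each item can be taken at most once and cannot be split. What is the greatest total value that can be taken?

166 pts

Check high-value combinations within 25 MB:
- video.mp4+sim.zip+code.tar: size 12+10+2=24, value 65+60+41=166
- video.mp4+dataset.csv+code.tar: size 12+10+2=24, value 65+55+41=161
- sim.zip+dataset.csv+code.tar: size 10+10+2=22, value 60+55+41=156
Best: 166 pts.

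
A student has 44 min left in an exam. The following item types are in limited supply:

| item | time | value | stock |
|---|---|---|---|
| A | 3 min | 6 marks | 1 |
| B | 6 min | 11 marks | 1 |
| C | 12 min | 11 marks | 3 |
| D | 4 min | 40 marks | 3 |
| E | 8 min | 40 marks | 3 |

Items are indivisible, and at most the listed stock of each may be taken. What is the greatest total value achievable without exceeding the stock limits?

Top feasible selections:
- 1×B + 3×D + 3×E: time 42, value 251
- 1×A + 3×D + 3×E: time 39, value 246
Best: 251 marks.

251 marks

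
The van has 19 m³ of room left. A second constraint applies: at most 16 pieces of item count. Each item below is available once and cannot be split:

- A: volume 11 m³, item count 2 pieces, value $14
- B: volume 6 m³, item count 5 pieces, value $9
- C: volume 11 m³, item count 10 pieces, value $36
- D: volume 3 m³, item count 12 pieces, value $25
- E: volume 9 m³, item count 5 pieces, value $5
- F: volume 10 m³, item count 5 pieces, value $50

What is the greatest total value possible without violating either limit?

$59

Feasible sets respecting both limits:
- B+F: volume 16, item count 10, value 59
- E+F: volume 19, item count 10, value 55
- F: volume 10, item count 5, value 50
- B+C: volume 17, item count 15, value 45
Best: $59.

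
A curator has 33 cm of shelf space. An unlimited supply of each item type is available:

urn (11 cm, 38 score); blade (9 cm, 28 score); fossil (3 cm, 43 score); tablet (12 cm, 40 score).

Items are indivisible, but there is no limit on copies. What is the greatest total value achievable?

Best value-per-unit is fossil at 43/3, and filling with it alone uses length 11×3=33. No mix of the others beats 11×43 = 473.

473 score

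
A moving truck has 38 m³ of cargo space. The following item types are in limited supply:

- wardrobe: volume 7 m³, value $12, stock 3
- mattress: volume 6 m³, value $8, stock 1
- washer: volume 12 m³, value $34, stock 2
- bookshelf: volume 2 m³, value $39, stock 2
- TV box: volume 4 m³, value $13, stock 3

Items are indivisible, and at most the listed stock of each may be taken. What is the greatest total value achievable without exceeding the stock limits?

Top feasible selections:
- 2×washer + 2×bookshelf + 2×TV box: volume 36, value 172
- 1×mattress + 2×washer + 2×bookshelf + 1×TV box: volume 38, value 167
Best: $172.

$172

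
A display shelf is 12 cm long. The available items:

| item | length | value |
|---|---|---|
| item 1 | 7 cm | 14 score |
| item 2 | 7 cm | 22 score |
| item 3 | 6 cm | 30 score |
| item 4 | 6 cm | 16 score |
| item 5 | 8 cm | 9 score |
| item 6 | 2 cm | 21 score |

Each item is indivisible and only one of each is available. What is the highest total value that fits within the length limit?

This is a 0/1 knapsack; check combinations near the capacity.
- item 3+item 6: length 6+2=8, value 30+21=51
- item 3+item 4: length 6+6=12, value 30+16=46
- item 2+item 6: length 7+2=9, value 22+21=43
- item 4+item 6: length 6+2=8, value 16+21=37
Best: 51 score.

51 score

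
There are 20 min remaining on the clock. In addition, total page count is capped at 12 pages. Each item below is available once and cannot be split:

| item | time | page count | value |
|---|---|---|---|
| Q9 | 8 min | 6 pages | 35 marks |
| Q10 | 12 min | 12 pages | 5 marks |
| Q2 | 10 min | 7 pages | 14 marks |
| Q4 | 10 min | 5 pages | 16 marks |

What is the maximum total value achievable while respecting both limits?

Feasible sets respecting both limits:
- Q9+Q4: time 18, page count 11, value 51
- Q9: time 8, page count 6, value 35
- Q2+Q4: time 20, page count 12, value 30
- Q4: time 10, page count 5, value 16
Best: 51 marks.

51 marks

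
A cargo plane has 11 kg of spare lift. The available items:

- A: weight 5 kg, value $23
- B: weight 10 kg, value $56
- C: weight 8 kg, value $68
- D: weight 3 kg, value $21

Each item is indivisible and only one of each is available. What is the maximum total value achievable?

$89

Check high-value combinations within 11 kg:
- C+D: weight 8+3=11, value 68+21=89
- C: weight 8, value 68
- B: weight 10, value 56
- A+D: weight 5+3=8, value 23+21=44
- A: weight 5, value 23
Best: $89.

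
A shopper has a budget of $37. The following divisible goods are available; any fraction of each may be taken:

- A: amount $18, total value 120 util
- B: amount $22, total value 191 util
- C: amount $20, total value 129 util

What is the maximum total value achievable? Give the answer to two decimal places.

291.00

Take in order of value per unit:
- B (191/22 per unit): all 22 → value 191, running total 191.00
- A (120/18 per unit): 15 of 18 → value 15×120/18 = 100.0000, running total 291.00
Total 291.00.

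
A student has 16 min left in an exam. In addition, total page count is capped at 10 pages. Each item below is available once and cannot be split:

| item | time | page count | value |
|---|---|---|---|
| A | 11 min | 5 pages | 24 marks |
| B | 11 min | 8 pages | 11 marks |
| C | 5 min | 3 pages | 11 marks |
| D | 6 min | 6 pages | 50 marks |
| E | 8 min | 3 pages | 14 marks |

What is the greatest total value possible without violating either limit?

64 marks

Feasible sets respecting both limits:
- D+E: time 14, page count 9, value 64
- C+D: time 11, page count 9, value 61
- D: time 6, page count 6, value 50
Best: 64 marks.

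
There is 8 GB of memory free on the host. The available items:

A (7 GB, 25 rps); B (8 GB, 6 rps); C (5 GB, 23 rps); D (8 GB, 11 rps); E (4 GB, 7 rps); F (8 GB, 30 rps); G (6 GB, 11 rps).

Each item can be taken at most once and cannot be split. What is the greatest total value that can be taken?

30 rps

Check high-value combinations within 8 GB:
- F: memory 8, value 30
- A: memory 7, value 25
- C: memory 5, value 23
- G: memory 6, value 11
- D: memory 8, value 11
Best: 30 rps.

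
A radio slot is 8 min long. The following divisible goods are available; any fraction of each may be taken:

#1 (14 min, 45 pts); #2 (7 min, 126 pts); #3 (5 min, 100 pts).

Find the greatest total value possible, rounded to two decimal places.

154.00

Take in order of value per unit:
- #3 (100/5 per unit): all 5 → value 100, running total 100.00
- #2 (126/7 per unit): 3 of 7 → value 3×126/7 = 54.0000, running total 154.00
Total 154.00.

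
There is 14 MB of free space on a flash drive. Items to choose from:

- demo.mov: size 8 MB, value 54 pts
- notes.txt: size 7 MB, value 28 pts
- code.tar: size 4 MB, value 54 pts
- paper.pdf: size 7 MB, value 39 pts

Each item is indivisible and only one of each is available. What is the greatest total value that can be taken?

This is a 0/1 knapsack; check combinations near the capacity.
- demo.mov+code.tar: size 8+4=12, value 54+54=108
- code.tar+paper.pdf: size 4+7=11, value 54+39=93
- notes.txt+code.tar: size 7+4=11, value 28+54=82
- notes.txt+paper.pdf: size 7+7=14, value 28+39=67
- code.tar: size 4, value 54
Best: 108 pts.

108 pts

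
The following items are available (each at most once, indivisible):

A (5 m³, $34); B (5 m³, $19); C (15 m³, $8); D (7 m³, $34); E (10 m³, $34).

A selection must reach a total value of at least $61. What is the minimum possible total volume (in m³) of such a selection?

Subsets with value ≥ 61, sorted by total volume:
- A+D: volume 12, value 68
- A+E: volume 15, value 68
- A+B+D: volume 17, value 87
Minimum volume: 12 m³.

12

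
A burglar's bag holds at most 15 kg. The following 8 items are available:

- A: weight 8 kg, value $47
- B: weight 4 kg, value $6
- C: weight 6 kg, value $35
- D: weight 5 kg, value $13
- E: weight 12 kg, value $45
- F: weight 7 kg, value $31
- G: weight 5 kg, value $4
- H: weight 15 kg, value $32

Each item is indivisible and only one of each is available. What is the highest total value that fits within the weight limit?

Check high-value combinations within 15 kg:
- A+C: weight 8+6=14, value 47+35=82
- A+F: weight 8+7=15, value 47+31=78
- C+F: weight 6+7=13, value 35+31=66
Best: $82.

$82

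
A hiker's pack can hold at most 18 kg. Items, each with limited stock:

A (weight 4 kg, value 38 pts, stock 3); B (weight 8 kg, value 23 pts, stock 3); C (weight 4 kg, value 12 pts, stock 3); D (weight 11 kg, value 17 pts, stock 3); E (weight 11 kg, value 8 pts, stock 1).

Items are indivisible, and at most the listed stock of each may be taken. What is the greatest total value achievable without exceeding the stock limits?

126 pts

Best selections within weight 18 and stock limits:
- 3×A + 1×C: weight 16, value 126
- 3×A: weight 12, value 114
- 2×A + 2×C: weight 16, value 100
- 2×A + 1×B: weight 16, value 99
Best: 126 pts.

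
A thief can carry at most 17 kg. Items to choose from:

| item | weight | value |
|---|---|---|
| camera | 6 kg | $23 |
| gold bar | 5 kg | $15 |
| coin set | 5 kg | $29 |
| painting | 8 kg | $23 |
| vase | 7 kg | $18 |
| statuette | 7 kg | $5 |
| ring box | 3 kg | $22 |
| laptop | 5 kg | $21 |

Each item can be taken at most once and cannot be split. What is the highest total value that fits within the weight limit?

Check high-value combinations within 17 kg:
- camera+coin set+ring box: weight 6+5+3=14, value 23+29+22=74
- coin set+painting+ring box: weight 5+8+3=16, value 29+23+22=74
- camera+coin set+laptop: weight 6+5+5=16, value 23+29+21=73
- coin set+ring box+laptop: weight 5+3+5=13, value 29+22+21=72
- coin set+vase+ring box: weight 5+7+3=15, value 29+18+22=69
Best: $74.

$74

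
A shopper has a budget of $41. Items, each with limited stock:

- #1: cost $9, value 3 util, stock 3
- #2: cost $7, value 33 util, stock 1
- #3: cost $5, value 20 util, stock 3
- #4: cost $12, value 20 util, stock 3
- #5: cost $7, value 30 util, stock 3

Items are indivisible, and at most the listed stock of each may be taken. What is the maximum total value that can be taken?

163 util

Best selections within cost 41 and stock limits:
- 1×#2 + 2×#3 + 3×#5: cost 38, value 163
- 1×#2 + 3×#3 + 2×#5: cost 36, value 153
Best: 163 util.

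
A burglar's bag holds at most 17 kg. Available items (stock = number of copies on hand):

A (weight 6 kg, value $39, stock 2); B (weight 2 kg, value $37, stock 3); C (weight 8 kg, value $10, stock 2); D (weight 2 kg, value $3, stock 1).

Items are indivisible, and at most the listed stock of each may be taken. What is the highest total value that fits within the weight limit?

$153

Best selections within weight 17 and stock limits:
- 1×A + 3×B + 1×D: weight 14, value 153
- 2×A + 2×B: weight 16, value 152
- 1×A + 3×B: weight 12, value 150
- 3×B + 1×C + 1×D: weight 16, value 124
Best: $153.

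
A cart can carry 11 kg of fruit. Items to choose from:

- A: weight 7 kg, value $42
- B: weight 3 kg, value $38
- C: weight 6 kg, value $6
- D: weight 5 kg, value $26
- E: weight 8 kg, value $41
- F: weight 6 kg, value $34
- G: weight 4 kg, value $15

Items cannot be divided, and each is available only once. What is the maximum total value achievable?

$80

Check high-value combinations within 11 kg:
- A+B: weight 7+3=10, value 42+38=80
- B+E: weight 3+8=11, value 38+41=79
- B+F: weight 3+6=9, value 38+34=72
- B+D: weight 3+5=8, value 38+26=64
Best: $80.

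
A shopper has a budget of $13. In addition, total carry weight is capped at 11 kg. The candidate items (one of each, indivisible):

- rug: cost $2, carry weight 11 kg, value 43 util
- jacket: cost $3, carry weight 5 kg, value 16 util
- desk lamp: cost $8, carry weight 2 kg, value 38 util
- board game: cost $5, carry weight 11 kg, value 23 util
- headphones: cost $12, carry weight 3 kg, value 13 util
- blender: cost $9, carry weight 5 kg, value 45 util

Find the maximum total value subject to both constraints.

61 util

Feasible sets respecting both limits:
- jacket+blender: cost 12, carry weight 10, value 61
- jacket+desk lamp: cost 11, carry weight 7, value 54
- blender: cost 9, carry weight 5, value 45
Best: 61 util.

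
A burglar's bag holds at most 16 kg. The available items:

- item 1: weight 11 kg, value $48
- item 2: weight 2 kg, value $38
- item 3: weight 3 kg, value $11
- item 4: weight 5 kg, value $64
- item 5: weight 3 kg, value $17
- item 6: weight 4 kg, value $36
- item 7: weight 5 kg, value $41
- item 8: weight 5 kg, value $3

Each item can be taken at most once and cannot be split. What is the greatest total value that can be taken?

Check high-value combinations within 16 kg:
- item 2+item 4+item 6+item 7: weight 2+5+4+5=16, value 38+64+36+41=179
- item 2+item 4+item 5+item 7: weight 2+5+3+5=15, value 38+64+17+41=160
- item 2+item 4+item 5+item 6: weight 2+5+3+4=14, value 38+64+17+36=155
Best: $179.

$179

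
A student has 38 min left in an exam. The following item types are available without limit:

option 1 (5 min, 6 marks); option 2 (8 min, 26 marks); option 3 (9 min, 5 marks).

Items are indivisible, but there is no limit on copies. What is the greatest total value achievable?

110 marks

Best value-per-unit is option 2 at 26/8; filling with it alone gives 4×26 = 104.
Optimal mix: 1×option 1 + 4×option 2 → time 37, value 110.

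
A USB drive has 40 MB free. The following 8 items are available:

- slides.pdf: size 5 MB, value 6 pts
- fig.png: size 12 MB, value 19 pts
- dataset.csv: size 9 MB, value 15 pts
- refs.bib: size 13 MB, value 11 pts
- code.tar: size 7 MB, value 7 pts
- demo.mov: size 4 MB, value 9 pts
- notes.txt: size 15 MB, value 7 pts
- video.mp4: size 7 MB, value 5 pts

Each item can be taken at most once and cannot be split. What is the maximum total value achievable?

56 pts

This is a 0/1 knapsack; check combinations near the capacity.
- slides.pdf+fig.png+dataset.csv+code.tar+demo.mov: size 5+12+9+7+4=37, value 6+19+15+7+9=56
- fig.png+dataset.csv+code.tar+demo.mov+video.mp4: size 12+9+7+4+7=39, value 19+15+7+9+5=55
- slides.pdf+fig.png+dataset.csv+demo.mov+video.mp4: size 5+12+9+4+7=37, value 6+19+15+9+5=54
- fig.png+dataset.csv+refs.bib+demo.mov: size 12+9+13+4=38, value 19+15+11+9=54
- slides.pdf+fig.png+dataset.csv+code.tar+video.mp4: size 5+12+9+7+7=40, value 6+19+15+7+5=52
Best: 56 pts.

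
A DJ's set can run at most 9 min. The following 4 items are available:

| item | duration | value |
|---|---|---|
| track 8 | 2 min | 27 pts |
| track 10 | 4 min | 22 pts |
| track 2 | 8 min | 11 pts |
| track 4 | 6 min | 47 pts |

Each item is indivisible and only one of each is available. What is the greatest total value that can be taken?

74 pts

This is a 0/1 knapsack; check combinations near the capacity.
- track 8+track 4: duration 2+6=8, value 27+47=74
- track 8+track 10: duration 2+4=6, value 27+22=49
- track 4: duration 6, value 47
- track 8: duration 2, value 27
- track 10: duration 4, value 22
Best: 74 pts.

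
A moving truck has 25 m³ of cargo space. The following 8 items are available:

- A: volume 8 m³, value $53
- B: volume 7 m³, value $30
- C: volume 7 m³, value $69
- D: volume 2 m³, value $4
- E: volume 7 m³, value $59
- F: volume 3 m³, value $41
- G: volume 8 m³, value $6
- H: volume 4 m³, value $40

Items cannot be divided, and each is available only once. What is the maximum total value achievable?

$222

Check high-value combinations within 25 m³:
- A+C+E+F: volume 8+7+7+3=25, value 53+69+59+41=222
- C+D+E+F+H: volume 7+2+7+3+4=23, value 69+4+59+41+40=213
- C+E+F+H: volume 7+7+3+4=21, value 69+59+41+40=209
Best: $222.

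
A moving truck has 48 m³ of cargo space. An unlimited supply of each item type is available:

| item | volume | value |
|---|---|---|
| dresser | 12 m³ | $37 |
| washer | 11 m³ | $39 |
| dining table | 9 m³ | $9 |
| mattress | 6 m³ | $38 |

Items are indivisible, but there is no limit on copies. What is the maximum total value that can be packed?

Best value-per-unit is mattress at 38/6, and filling with it alone uses volume 8×6=48. No mix of the others beats 8×38 = 304.

$304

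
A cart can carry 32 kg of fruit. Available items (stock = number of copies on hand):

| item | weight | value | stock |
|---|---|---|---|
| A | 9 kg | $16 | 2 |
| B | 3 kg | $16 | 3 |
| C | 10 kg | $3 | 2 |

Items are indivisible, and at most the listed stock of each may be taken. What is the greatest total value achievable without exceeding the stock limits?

$80

Best selections within weight 32 and stock limits:
- 2×A + 3×B: weight 27, value 80
- 1×A + 3×B + 1×C: weight 28, value 67
- 1×A + 3×B: weight 18, value 64
- 2×A + 2×B: weight 24, value 64
Best: $80.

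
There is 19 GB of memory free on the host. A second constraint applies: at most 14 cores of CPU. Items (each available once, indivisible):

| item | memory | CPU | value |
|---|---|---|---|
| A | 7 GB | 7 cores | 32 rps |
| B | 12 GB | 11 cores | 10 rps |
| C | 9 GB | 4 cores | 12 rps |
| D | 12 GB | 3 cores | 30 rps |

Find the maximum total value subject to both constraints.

Feasible sets respecting both limits:
- A+D: memory 19, CPU 10, value 62
- A+C: memory 16, CPU 11, value 44
- A: memory 7, CPU 7, value 32
- D: memory 12, CPU 3, value 30
Best: 62 rps.

62 rps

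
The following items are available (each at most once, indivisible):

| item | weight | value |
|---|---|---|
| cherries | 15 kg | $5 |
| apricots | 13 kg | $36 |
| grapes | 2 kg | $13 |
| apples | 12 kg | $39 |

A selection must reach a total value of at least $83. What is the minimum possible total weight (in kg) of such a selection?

Subsets with value ≥ 83, sorted by total weight:
- apricots+grapes+apples: weight 27, value 88
- cherries+apricots+grapes+apples: weight 42, value 93
Minimum weight: 27 kg.

27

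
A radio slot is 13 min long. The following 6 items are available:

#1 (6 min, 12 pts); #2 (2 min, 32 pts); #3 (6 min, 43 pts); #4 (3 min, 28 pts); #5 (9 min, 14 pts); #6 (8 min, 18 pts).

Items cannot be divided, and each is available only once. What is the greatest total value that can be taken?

Check high-value combinations within 13 min:
- #2+#3+#4: duration 2+6+3=11, value 32+43+28=103
- #2+#4+#6: duration 2+3+8=13, value 32+28+18=78
- #2+#3: duration 2+6=8, value 32+43=75
- #1+#2+#4: duration 6+2+3=11, value 12+32+28=72
Best: 103 pts.

103 pts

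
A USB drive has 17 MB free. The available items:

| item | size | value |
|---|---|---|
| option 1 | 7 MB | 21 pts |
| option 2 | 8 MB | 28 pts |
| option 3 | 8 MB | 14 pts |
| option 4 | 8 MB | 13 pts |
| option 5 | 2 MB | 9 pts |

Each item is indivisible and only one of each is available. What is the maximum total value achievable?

58 pts

Check high-value combinations within 17 MB:
- option 1+option 2+option 5: size 7+8+2=17, value 21+28+9=58
- option 1+option 2: size 7+8=15, value 21+28=49
- option 1+option 3+option 5: size 7+8+2=17, value 21+14+9=44
- option 1+option 4+option 5: size 7+8+2=17, value 21+13+9=43
- option 2+option 3: size 8+8=16, value 28+14=42
Best: 58 pts.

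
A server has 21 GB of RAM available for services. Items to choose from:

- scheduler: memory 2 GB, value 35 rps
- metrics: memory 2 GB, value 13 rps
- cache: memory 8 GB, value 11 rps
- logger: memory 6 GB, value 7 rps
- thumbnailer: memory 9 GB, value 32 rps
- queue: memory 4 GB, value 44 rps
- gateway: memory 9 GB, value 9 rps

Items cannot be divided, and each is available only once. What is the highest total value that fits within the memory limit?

Check high-value combinations within 21 GB:
- scheduler+metrics+thumbnailer+queue: memory 2+2+9+4=17, value 35+13+32+44=124
- scheduler+logger+thumbnailer+queue: memory 2+6+9+4=21, value 35+7+32+44=118
- scheduler+thumbnailer+queue: memory 2+9+4=15, value 35+32+44=111
- scheduler+metrics+cache+queue: memory 2+2+8+4=16, value 35+13+11+44=103
Best: 124 rps.

124 rps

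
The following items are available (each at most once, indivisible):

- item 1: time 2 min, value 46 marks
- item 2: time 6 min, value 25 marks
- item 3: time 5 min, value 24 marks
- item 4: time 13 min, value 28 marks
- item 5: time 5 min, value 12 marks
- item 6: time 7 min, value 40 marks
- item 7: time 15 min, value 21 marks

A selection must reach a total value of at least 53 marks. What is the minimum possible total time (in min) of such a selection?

7

Subsets with value ≥ 53, sorted by total time:
- item 1+item 3: time 7, value 70
- item 1+item 5: time 7, value 58
Minimum time: 7 min.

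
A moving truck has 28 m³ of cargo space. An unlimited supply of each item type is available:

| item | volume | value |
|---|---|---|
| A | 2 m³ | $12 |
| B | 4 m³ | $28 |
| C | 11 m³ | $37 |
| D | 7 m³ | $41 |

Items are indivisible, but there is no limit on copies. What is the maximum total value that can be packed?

$196

Best value-per-unit is B at 28/4, and filling with it alone uses volume 7×4=28. No mix of the others beats 7×28 = 196.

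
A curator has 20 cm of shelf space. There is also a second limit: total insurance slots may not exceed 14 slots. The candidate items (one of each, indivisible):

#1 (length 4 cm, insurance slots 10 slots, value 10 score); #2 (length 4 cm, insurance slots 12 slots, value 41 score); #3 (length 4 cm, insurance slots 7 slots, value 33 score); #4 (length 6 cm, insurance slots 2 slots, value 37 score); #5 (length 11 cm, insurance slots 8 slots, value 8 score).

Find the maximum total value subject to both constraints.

Feasible sets respecting both limits:
- #2+#4: length 10, insurance slots 14, value 78
- #3+#4: length 10, insurance slots 9, value 70
- #1+#4: length 10, insurance slots 12, value 47
- #4+#5: length 17, insurance slots 10, value 45
Best: 78 score.

78 score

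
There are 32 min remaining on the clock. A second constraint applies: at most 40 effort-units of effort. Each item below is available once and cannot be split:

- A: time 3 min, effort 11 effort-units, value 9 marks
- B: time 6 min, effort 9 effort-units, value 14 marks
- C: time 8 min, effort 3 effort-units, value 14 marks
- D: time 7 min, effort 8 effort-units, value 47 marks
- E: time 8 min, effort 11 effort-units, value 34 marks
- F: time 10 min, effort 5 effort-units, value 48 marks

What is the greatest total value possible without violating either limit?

Feasible sets respecting both limits:
- B+D+E+F: time 31, effort 33, value 143
- A+D+E+F: time 28, effort 35, value 138
- D+E+F: time 25, effort 24, value 129
- B+C+D+F: time 31, effort 25, value 123
Best: 143 marks.

143 marks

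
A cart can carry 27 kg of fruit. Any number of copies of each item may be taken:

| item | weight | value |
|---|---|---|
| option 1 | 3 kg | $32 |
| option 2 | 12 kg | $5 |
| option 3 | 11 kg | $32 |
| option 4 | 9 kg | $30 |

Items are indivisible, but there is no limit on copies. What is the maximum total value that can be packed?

$288

Best value-per-unit is option 1 at 32/3, and filling with it alone uses weight 9×3=27. No mix of the others beats 9×32 = 288.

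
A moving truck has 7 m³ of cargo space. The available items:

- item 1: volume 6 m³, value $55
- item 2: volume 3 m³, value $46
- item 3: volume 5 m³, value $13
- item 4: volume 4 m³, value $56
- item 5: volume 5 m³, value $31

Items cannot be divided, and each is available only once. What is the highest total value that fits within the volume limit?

$102

Check high-value combinations within 7 m³:
- item 2+item 4: volume 3+4=7, value 46+56=102
- item 4: volume 4, value 56
- item 1: volume 6, value 55
Best: $102.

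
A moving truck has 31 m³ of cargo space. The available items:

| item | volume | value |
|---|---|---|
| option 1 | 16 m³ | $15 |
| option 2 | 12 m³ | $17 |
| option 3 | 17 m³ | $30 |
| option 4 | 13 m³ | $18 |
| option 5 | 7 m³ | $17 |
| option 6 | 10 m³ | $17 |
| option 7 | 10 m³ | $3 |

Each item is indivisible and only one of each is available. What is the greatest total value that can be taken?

Check high-value combinations within 31 m³:
- option 4+option 5+option 6: volume 13+7+10=30, value 18+17+17=52
- option 2+option 5+option 6: volume 12+7+10=29, value 17+17+17=51
- option 3+option 4: volume 17+13=30, value 30+18=48
- option 3+option 5: volume 17+7=24, value 30+17=47
- option 3+option 6: volume 17+10=27, value 30+17=47
Best: $52.

$52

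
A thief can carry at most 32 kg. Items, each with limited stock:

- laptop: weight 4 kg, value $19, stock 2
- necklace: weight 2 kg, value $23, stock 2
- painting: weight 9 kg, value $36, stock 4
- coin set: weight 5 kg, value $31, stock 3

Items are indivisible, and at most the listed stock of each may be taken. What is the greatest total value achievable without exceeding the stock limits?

Best selections within weight 32 and stock limits:
- 1×laptop + 2×necklace + 1×painting + 3×coin set: weight 32, value 194
- 2×laptop + 2×necklace + 1×painting + 2×coin set: weight 31, value 182
- 2×necklace + 2×painting + 2×coin set: weight 32, value 180
- 2×laptop + 2×necklace + 3×coin set: weight 27, value 177
Best: $194.

$194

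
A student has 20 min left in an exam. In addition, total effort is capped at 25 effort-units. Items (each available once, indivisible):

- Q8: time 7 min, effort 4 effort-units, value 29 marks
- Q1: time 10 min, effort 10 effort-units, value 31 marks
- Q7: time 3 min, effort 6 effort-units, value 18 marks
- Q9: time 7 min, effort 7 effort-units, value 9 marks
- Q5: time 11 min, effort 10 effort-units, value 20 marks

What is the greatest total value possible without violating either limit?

78 marks

Feasible sets respecting both limits:
- Q8+Q1+Q7: time 20, effort 20, value 78
- Q8+Q1: time 17, effort 14, value 60
- Q1+Q7+Q9: time 20, effort 23, value 58
- Q8+Q7+Q9: time 17, effort 17, value 56
Best: 78 marks.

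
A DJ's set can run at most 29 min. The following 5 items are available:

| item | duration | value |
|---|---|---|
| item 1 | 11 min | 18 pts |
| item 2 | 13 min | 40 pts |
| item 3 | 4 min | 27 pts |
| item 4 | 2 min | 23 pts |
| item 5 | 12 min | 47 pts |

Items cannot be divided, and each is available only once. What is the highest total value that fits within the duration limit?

Check high-value combinations within 29 min:
- item 1+item 3+item 4+item 5: duration 11+4+2+12=29, value 18+27+23+47=115
- item 2+item 3+item 5: duration 13+4+12=29, value 40+27+47=114
- item 2+item 4+item 5: duration 13+2+12=27, value 40+23+47=110
- item 3+item 4+item 5: duration 4+2+12=18, value 27+23+47=97
Best: 115 pts.

115 pts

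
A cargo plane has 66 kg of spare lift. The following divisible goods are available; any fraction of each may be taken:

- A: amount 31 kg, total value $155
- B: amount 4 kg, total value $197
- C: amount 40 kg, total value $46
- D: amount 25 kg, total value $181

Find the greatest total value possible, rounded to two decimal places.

Take in order of value per unit:
- B (197/4 per unit): all 4 → value 197, running total 197.00
- D (181/25 per unit): all 25 → value 181, running total 378.00
- A (155/31 per unit): all 31 → value 155, running total 533.00
- C (46/40 per unit): 6 of 40 → value 6×46/40 = 6.9000, running total 539.90
Total 539.90.

539.90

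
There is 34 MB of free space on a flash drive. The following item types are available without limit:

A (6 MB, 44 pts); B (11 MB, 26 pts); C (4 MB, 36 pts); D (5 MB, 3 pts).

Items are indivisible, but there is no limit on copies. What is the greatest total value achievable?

296 pts

Best value-per-unit is C at 36/4; filling with it alone gives 8×36 = 288.
Optimal mix: 1×A + 7×C → size 34, value 296.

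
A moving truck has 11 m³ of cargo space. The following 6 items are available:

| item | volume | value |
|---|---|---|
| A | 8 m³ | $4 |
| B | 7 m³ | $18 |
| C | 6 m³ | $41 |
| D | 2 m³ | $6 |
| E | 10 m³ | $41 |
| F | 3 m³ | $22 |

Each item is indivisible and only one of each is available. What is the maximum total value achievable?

Check high-value combinations within 11 m³:
- C+D+F: volume 6+2+3=11, value 41+6+22=69
- C+F: volume 6+3=9, value 41+22=63
- C+D: volume 6+2=8, value 41+6=47
- C: volume 6, value 41
Best: $69.

$69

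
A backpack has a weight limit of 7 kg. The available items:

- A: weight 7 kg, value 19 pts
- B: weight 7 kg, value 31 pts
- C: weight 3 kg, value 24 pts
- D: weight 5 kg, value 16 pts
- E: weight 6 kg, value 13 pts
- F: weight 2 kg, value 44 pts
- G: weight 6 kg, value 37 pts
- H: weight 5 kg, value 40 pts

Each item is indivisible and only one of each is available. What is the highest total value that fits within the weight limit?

Check high-value combinations within 7 kg:
- F+H: weight 2+5=7, value 44+40=84
- C+F: weight 3+2=5, value 24+44=68
- D+F: weight 5+2=7, value 16+44=60
Best: 84 pts.

84 pts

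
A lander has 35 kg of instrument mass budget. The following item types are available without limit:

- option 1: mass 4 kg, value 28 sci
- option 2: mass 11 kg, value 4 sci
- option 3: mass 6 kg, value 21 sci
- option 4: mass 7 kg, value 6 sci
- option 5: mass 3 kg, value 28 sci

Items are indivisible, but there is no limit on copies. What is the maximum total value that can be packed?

308 sci

Best value-per-unit is option 5 at 28/3; filling with it alone gives 11×28 = 308.
Optimal mix: 2×option 1 + 9×option 5 → mass 35, value 308.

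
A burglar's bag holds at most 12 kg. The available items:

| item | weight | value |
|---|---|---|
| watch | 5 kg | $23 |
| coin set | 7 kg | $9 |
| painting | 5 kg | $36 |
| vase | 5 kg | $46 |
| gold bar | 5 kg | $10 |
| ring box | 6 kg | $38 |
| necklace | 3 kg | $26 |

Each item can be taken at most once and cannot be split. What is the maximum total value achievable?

Check high-value combinations within 12 kg:
- vase+ring box: weight 5+6=11, value 46+38=84
- painting+vase: weight 5+5=10, value 36+46=82
- painting+ring box: weight 5+6=11, value 36+38=74
- vase+necklace: weight 5+3=8, value 46+26=72
- watch+vase: weight 5+5=10, value 23+46=69
Best: $84.

$84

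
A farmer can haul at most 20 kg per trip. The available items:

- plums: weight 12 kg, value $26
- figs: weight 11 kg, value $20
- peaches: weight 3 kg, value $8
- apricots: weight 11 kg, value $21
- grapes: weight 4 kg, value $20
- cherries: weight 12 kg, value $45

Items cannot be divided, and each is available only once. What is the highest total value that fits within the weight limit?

Check high-value combinations within 20 kg:
- peaches+grapes+cherries: weight 3+4+12=19, value 8+20+45=73
- grapes+cherries: weight 4+12=16, value 20+45=65
- plums+peaches+grapes: weight 12+3+4=19, value 26+8+20=54
- peaches+cherries: weight 3+12=15, value 8+45=53
- peaches+apricots+grapes: weight 3+11+4=18, value 8+21+20=49
Best: $73.

$73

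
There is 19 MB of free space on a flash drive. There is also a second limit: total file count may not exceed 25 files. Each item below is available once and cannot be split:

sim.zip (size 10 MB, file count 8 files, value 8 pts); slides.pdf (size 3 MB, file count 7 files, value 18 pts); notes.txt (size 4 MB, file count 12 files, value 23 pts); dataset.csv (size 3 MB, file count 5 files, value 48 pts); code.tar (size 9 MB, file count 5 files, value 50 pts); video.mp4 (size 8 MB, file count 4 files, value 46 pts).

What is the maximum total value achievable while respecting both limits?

Feasible sets respecting both limits:
- notes.txt+dataset.csv+code.tar: size 16, file count 22, value 121
- notes.txt+dataset.csv+video.mp4: size 15, file count 21, value 117
- slides.pdf+dataset.csv+code.tar: size 15, file count 17, value 116
- slides.pdf+dataset.csv+video.mp4: size 14, file count 16, value 112
Best: 121 pts.

121 pts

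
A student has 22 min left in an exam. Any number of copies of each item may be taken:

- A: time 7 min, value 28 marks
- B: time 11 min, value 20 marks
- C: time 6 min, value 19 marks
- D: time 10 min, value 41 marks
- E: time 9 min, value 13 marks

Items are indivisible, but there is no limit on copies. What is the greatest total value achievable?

84 marks

Best value-per-unit is D at 41/10; filling with it alone gives 2×41 = 82.
Optimal mix: 3×A → time 21, value 84.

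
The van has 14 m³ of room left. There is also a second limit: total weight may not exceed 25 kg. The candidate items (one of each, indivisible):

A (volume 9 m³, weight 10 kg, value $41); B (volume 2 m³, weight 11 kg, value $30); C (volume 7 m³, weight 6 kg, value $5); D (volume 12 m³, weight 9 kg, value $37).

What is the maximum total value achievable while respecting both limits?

Feasible sets respecting both limits:
- A+B: volume 11, weight 21, value 71
- B+D: volume 14, weight 20, value 67
- A: volume 9, weight 10, value 41
- D: volume 12, weight 9, value 37
Best: $71.

$71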